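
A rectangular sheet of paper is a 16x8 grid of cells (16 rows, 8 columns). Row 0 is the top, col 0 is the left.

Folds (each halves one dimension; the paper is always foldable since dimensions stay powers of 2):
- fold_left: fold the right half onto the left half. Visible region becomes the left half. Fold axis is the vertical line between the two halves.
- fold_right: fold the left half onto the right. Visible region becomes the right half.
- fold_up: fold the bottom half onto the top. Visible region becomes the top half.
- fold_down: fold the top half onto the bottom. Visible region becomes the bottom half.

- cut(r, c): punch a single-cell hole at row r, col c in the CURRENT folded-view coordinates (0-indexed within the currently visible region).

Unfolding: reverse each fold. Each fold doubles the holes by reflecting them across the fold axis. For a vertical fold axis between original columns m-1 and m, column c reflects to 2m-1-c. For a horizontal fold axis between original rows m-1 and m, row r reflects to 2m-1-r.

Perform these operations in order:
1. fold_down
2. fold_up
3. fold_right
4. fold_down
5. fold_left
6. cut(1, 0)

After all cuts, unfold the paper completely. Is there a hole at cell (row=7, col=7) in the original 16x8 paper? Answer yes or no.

Op 1 fold_down: fold axis h@8; visible region now rows[8,16) x cols[0,8) = 8x8
Op 2 fold_up: fold axis h@12; visible region now rows[8,12) x cols[0,8) = 4x8
Op 3 fold_right: fold axis v@4; visible region now rows[8,12) x cols[4,8) = 4x4
Op 4 fold_down: fold axis h@10; visible region now rows[10,12) x cols[4,8) = 2x4
Op 5 fold_left: fold axis v@6; visible region now rows[10,12) x cols[4,6) = 2x2
Op 6 cut(1, 0): punch at orig (11,4); cuts so far [(11, 4)]; region rows[10,12) x cols[4,6) = 2x2
Unfold 1 (reflect across v@6): 2 holes -> [(11, 4), (11, 7)]
Unfold 2 (reflect across h@10): 4 holes -> [(8, 4), (8, 7), (11, 4), (11, 7)]
Unfold 3 (reflect across v@4): 8 holes -> [(8, 0), (8, 3), (8, 4), (8, 7), (11, 0), (11, 3), (11, 4), (11, 7)]
Unfold 4 (reflect across h@12): 16 holes -> [(8, 0), (8, 3), (8, 4), (8, 7), (11, 0), (11, 3), (11, 4), (11, 7), (12, 0), (12, 3), (12, 4), (12, 7), (15, 0), (15, 3), (15, 4), (15, 7)]
Unfold 5 (reflect across h@8): 32 holes -> [(0, 0), (0, 3), (0, 4), (0, 7), (3, 0), (3, 3), (3, 4), (3, 7), (4, 0), (4, 3), (4, 4), (4, 7), (7, 0), (7, 3), (7, 4), (7, 7), (8, 0), (8, 3), (8, 4), (8, 7), (11, 0), (11, 3), (11, 4), (11, 7), (12, 0), (12, 3), (12, 4), (12, 7), (15, 0), (15, 3), (15, 4), (15, 7)]
Holes: [(0, 0), (0, 3), (0, 4), (0, 7), (3, 0), (3, 3), (3, 4), (3, 7), (4, 0), (4, 3), (4, 4), (4, 7), (7, 0), (7, 3), (7, 4), (7, 7), (8, 0), (8, 3), (8, 4), (8, 7), (11, 0), (11, 3), (11, 4), (11, 7), (12, 0), (12, 3), (12, 4), (12, 7), (15, 0), (15, 3), (15, 4), (15, 7)]

Answer: yes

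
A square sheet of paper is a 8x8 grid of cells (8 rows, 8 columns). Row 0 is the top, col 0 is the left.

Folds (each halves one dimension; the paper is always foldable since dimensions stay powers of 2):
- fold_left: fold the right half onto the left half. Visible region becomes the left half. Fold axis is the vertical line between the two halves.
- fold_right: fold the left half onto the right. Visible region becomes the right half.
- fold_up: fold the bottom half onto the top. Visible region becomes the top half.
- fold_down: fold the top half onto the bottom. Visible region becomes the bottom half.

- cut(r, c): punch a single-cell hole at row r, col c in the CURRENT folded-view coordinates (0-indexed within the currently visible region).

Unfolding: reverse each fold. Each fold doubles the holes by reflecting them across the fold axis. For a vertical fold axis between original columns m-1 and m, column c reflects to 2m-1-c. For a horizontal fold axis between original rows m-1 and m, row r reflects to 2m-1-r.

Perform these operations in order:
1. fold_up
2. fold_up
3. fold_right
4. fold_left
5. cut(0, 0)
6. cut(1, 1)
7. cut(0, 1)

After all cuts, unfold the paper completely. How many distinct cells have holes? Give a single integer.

Op 1 fold_up: fold axis h@4; visible region now rows[0,4) x cols[0,8) = 4x8
Op 2 fold_up: fold axis h@2; visible region now rows[0,2) x cols[0,8) = 2x8
Op 3 fold_right: fold axis v@4; visible region now rows[0,2) x cols[4,8) = 2x4
Op 4 fold_left: fold axis v@6; visible region now rows[0,2) x cols[4,6) = 2x2
Op 5 cut(0, 0): punch at orig (0,4); cuts so far [(0, 4)]; region rows[0,2) x cols[4,6) = 2x2
Op 6 cut(1, 1): punch at orig (1,5); cuts so far [(0, 4), (1, 5)]; region rows[0,2) x cols[4,6) = 2x2
Op 7 cut(0, 1): punch at orig (0,5); cuts so far [(0, 4), (0, 5), (1, 5)]; region rows[0,2) x cols[4,6) = 2x2
Unfold 1 (reflect across v@6): 6 holes -> [(0, 4), (0, 5), (0, 6), (0, 7), (1, 5), (1, 6)]
Unfold 2 (reflect across v@4): 12 holes -> [(0, 0), (0, 1), (0, 2), (0, 3), (0, 4), (0, 5), (0, 6), (0, 7), (1, 1), (1, 2), (1, 5), (1, 6)]
Unfold 3 (reflect across h@2): 24 holes -> [(0, 0), (0, 1), (0, 2), (0, 3), (0, 4), (0, 5), (0, 6), (0, 7), (1, 1), (1, 2), (1, 5), (1, 6), (2, 1), (2, 2), (2, 5), (2, 6), (3, 0), (3, 1), (3, 2), (3, 3), (3, 4), (3, 5), (3, 6), (3, 7)]
Unfold 4 (reflect across h@4): 48 holes -> [(0, 0), (0, 1), (0, 2), (0, 3), (0, 4), (0, 5), (0, 6), (0, 7), (1, 1), (1, 2), (1, 5), (1, 6), (2, 1), (2, 2), (2, 5), (2, 6), (3, 0), (3, 1), (3, 2), (3, 3), (3, 4), (3, 5), (3, 6), (3, 7), (4, 0), (4, 1), (4, 2), (4, 3), (4, 4), (4, 5), (4, 6), (4, 7), (5, 1), (5, 2), (5, 5), (5, 6), (6, 1), (6, 2), (6, 5), (6, 6), (7, 0), (7, 1), (7, 2), (7, 3), (7, 4), (7, 5), (7, 6), (7, 7)]

Answer: 48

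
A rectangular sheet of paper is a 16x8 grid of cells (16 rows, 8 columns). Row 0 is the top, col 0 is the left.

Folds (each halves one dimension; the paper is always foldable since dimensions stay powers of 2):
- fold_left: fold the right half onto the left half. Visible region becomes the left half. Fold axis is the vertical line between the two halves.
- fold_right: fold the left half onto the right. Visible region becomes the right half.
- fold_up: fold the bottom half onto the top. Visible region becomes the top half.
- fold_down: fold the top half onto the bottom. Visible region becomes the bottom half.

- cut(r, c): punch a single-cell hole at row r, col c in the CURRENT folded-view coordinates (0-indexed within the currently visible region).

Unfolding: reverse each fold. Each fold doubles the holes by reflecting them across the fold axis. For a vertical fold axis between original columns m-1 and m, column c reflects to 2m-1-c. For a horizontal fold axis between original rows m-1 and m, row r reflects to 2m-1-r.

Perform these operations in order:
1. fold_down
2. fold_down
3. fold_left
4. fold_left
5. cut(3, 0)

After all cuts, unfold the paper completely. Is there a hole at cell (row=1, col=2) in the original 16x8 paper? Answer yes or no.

Answer: no

Derivation:
Op 1 fold_down: fold axis h@8; visible region now rows[8,16) x cols[0,8) = 8x8
Op 2 fold_down: fold axis h@12; visible region now rows[12,16) x cols[0,8) = 4x8
Op 3 fold_left: fold axis v@4; visible region now rows[12,16) x cols[0,4) = 4x4
Op 4 fold_left: fold axis v@2; visible region now rows[12,16) x cols[0,2) = 4x2
Op 5 cut(3, 0): punch at orig (15,0); cuts so far [(15, 0)]; region rows[12,16) x cols[0,2) = 4x2
Unfold 1 (reflect across v@2): 2 holes -> [(15, 0), (15, 3)]
Unfold 2 (reflect across v@4): 4 holes -> [(15, 0), (15, 3), (15, 4), (15, 7)]
Unfold 3 (reflect across h@12): 8 holes -> [(8, 0), (8, 3), (8, 4), (8, 7), (15, 0), (15, 3), (15, 4), (15, 7)]
Unfold 4 (reflect across h@8): 16 holes -> [(0, 0), (0, 3), (0, 4), (0, 7), (7, 0), (7, 3), (7, 4), (7, 7), (8, 0), (8, 3), (8, 4), (8, 7), (15, 0), (15, 3), (15, 4), (15, 7)]
Holes: [(0, 0), (0, 3), (0, 4), (0, 7), (7, 0), (7, 3), (7, 4), (7, 7), (8, 0), (8, 3), (8, 4), (8, 7), (15, 0), (15, 3), (15, 4), (15, 7)]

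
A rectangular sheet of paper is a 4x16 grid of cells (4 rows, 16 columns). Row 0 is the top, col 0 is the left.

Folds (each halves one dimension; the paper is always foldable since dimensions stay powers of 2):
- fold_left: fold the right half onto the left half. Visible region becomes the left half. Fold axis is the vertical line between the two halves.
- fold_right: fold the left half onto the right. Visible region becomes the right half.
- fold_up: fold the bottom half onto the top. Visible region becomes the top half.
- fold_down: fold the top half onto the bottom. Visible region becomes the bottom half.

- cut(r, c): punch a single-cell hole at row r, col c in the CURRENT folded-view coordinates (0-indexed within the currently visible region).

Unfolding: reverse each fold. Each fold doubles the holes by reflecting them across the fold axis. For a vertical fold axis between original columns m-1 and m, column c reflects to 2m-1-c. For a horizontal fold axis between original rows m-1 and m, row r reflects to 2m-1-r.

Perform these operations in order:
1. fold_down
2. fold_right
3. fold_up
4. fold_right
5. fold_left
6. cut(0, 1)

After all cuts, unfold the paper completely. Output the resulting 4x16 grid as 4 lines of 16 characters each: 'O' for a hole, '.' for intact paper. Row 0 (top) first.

Answer: .OO..OO..OO..OO.
.OO..OO..OO..OO.
.OO..OO..OO..OO.
.OO..OO..OO..OO.

Derivation:
Op 1 fold_down: fold axis h@2; visible region now rows[2,4) x cols[0,16) = 2x16
Op 2 fold_right: fold axis v@8; visible region now rows[2,4) x cols[8,16) = 2x8
Op 3 fold_up: fold axis h@3; visible region now rows[2,3) x cols[8,16) = 1x8
Op 4 fold_right: fold axis v@12; visible region now rows[2,3) x cols[12,16) = 1x4
Op 5 fold_left: fold axis v@14; visible region now rows[2,3) x cols[12,14) = 1x2
Op 6 cut(0, 1): punch at orig (2,13); cuts so far [(2, 13)]; region rows[2,3) x cols[12,14) = 1x2
Unfold 1 (reflect across v@14): 2 holes -> [(2, 13), (2, 14)]
Unfold 2 (reflect across v@12): 4 holes -> [(2, 9), (2, 10), (2, 13), (2, 14)]
Unfold 3 (reflect across h@3): 8 holes -> [(2, 9), (2, 10), (2, 13), (2, 14), (3, 9), (3, 10), (3, 13), (3, 14)]
Unfold 4 (reflect across v@8): 16 holes -> [(2, 1), (2, 2), (2, 5), (2, 6), (2, 9), (2, 10), (2, 13), (2, 14), (3, 1), (3, 2), (3, 5), (3, 6), (3, 9), (3, 10), (3, 13), (3, 14)]
Unfold 5 (reflect across h@2): 32 holes -> [(0, 1), (0, 2), (0, 5), (0, 6), (0, 9), (0, 10), (0, 13), (0, 14), (1, 1), (1, 2), (1, 5), (1, 6), (1, 9), (1, 10), (1, 13), (1, 14), (2, 1), (2, 2), (2, 5), (2, 6), (2, 9), (2, 10), (2, 13), (2, 14), (3, 1), (3, 2), (3, 5), (3, 6), (3, 9), (3, 10), (3, 13), (3, 14)]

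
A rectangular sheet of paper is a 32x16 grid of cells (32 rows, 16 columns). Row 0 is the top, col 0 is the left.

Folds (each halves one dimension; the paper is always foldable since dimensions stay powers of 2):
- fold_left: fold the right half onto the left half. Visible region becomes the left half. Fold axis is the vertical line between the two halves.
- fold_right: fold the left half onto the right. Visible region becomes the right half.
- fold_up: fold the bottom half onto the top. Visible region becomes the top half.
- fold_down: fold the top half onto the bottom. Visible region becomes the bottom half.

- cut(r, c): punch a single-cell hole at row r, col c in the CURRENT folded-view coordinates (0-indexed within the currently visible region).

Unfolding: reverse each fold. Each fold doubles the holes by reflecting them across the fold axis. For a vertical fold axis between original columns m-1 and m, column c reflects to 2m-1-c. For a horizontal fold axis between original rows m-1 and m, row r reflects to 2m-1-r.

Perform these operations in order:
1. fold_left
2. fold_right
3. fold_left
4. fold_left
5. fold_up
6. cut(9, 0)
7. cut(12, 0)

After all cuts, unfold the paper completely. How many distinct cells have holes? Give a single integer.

Op 1 fold_left: fold axis v@8; visible region now rows[0,32) x cols[0,8) = 32x8
Op 2 fold_right: fold axis v@4; visible region now rows[0,32) x cols[4,8) = 32x4
Op 3 fold_left: fold axis v@6; visible region now rows[0,32) x cols[4,6) = 32x2
Op 4 fold_left: fold axis v@5; visible region now rows[0,32) x cols[4,5) = 32x1
Op 5 fold_up: fold axis h@16; visible region now rows[0,16) x cols[4,5) = 16x1
Op 6 cut(9, 0): punch at orig (9,4); cuts so far [(9, 4)]; region rows[0,16) x cols[4,5) = 16x1
Op 7 cut(12, 0): punch at orig (12,4); cuts so far [(9, 4), (12, 4)]; region rows[0,16) x cols[4,5) = 16x1
Unfold 1 (reflect across h@16): 4 holes -> [(9, 4), (12, 4), (19, 4), (22, 4)]
Unfold 2 (reflect across v@5): 8 holes -> [(9, 4), (9, 5), (12, 4), (12, 5), (19, 4), (19, 5), (22, 4), (22, 5)]
Unfold 3 (reflect across v@6): 16 holes -> [(9, 4), (9, 5), (9, 6), (9, 7), (12, 4), (12, 5), (12, 6), (12, 7), (19, 4), (19, 5), (19, 6), (19, 7), (22, 4), (22, 5), (22, 6), (22, 7)]
Unfold 4 (reflect across v@4): 32 holes -> [(9, 0), (9, 1), (9, 2), (9, 3), (9, 4), (9, 5), (9, 6), (9, 7), (12, 0), (12, 1), (12, 2), (12, 3), (12, 4), (12, 5), (12, 6), (12, 7), (19, 0), (19, 1), (19, 2), (19, 3), (19, 4), (19, 5), (19, 6), (19, 7), (22, 0), (22, 1), (22, 2), (22, 3), (22, 4), (22, 5), (22, 6), (22, 7)]
Unfold 5 (reflect across v@8): 64 holes -> [(9, 0), (9, 1), (9, 2), (9, 3), (9, 4), (9, 5), (9, 6), (9, 7), (9, 8), (9, 9), (9, 10), (9, 11), (9, 12), (9, 13), (9, 14), (9, 15), (12, 0), (12, 1), (12, 2), (12, 3), (12, 4), (12, 5), (12, 6), (12, 7), (12, 8), (12, 9), (12, 10), (12, 11), (12, 12), (12, 13), (12, 14), (12, 15), (19, 0), (19, 1), (19, 2), (19, 3), (19, 4), (19, 5), (19, 6), (19, 7), (19, 8), (19, 9), (19, 10), (19, 11), (19, 12), (19, 13), (19, 14), (19, 15), (22, 0), (22, 1), (22, 2), (22, 3), (22, 4), (22, 5), (22, 6), (22, 7), (22, 8), (22, 9), (22, 10), (22, 11), (22, 12), (22, 13), (22, 14), (22, 15)]

Answer: 64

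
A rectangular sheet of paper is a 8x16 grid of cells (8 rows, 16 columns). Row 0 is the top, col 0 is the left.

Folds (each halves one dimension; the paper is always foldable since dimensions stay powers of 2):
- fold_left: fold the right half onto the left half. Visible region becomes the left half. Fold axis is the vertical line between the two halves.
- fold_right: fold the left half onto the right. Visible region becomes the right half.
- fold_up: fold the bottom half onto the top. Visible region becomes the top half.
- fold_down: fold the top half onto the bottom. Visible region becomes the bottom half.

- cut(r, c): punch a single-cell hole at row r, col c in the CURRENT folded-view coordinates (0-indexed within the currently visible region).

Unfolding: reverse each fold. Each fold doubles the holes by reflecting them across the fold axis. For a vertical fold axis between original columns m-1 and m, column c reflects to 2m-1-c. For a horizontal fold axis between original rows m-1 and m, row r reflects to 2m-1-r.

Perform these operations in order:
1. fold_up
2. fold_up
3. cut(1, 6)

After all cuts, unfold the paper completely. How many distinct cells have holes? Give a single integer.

Answer: 4

Derivation:
Op 1 fold_up: fold axis h@4; visible region now rows[0,4) x cols[0,16) = 4x16
Op 2 fold_up: fold axis h@2; visible region now rows[0,2) x cols[0,16) = 2x16
Op 3 cut(1, 6): punch at orig (1,6); cuts so far [(1, 6)]; region rows[0,2) x cols[0,16) = 2x16
Unfold 1 (reflect across h@2): 2 holes -> [(1, 6), (2, 6)]
Unfold 2 (reflect across h@4): 4 holes -> [(1, 6), (2, 6), (5, 6), (6, 6)]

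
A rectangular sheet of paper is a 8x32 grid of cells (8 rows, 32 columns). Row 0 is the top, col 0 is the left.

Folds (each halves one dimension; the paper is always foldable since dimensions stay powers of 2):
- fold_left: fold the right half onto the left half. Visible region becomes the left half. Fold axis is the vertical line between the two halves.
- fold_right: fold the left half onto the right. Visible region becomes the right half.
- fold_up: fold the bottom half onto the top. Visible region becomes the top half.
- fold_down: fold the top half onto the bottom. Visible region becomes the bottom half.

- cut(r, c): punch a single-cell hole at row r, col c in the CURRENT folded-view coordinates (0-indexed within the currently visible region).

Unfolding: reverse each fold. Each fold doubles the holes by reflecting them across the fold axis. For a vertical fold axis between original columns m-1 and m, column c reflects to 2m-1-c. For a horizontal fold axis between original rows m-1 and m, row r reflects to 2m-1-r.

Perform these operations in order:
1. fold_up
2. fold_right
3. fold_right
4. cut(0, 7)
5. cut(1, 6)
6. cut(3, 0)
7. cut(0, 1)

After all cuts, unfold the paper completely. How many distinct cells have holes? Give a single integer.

Answer: 32

Derivation:
Op 1 fold_up: fold axis h@4; visible region now rows[0,4) x cols[0,32) = 4x32
Op 2 fold_right: fold axis v@16; visible region now rows[0,4) x cols[16,32) = 4x16
Op 3 fold_right: fold axis v@24; visible region now rows[0,4) x cols[24,32) = 4x8
Op 4 cut(0, 7): punch at orig (0,31); cuts so far [(0, 31)]; region rows[0,4) x cols[24,32) = 4x8
Op 5 cut(1, 6): punch at orig (1,30); cuts so far [(0, 31), (1, 30)]; region rows[0,4) x cols[24,32) = 4x8
Op 6 cut(3, 0): punch at orig (3,24); cuts so far [(0, 31), (1, 30), (3, 24)]; region rows[0,4) x cols[24,32) = 4x8
Op 7 cut(0, 1): punch at orig (0,25); cuts so far [(0, 25), (0, 31), (1, 30), (3, 24)]; region rows[0,4) x cols[24,32) = 4x8
Unfold 1 (reflect across v@24): 8 holes -> [(0, 16), (0, 22), (0, 25), (0, 31), (1, 17), (1, 30), (3, 23), (3, 24)]
Unfold 2 (reflect across v@16): 16 holes -> [(0, 0), (0, 6), (0, 9), (0, 15), (0, 16), (0, 22), (0, 25), (0, 31), (1, 1), (1, 14), (1, 17), (1, 30), (3, 7), (3, 8), (3, 23), (3, 24)]
Unfold 3 (reflect across h@4): 32 holes -> [(0, 0), (0, 6), (0, 9), (0, 15), (0, 16), (0, 22), (0, 25), (0, 31), (1, 1), (1, 14), (1, 17), (1, 30), (3, 7), (3, 8), (3, 23), (3, 24), (4, 7), (4, 8), (4, 23), (4, 24), (6, 1), (6, 14), (6, 17), (6, 30), (7, 0), (7, 6), (7, 9), (7, 15), (7, 16), (7, 22), (7, 25), (7, 31)]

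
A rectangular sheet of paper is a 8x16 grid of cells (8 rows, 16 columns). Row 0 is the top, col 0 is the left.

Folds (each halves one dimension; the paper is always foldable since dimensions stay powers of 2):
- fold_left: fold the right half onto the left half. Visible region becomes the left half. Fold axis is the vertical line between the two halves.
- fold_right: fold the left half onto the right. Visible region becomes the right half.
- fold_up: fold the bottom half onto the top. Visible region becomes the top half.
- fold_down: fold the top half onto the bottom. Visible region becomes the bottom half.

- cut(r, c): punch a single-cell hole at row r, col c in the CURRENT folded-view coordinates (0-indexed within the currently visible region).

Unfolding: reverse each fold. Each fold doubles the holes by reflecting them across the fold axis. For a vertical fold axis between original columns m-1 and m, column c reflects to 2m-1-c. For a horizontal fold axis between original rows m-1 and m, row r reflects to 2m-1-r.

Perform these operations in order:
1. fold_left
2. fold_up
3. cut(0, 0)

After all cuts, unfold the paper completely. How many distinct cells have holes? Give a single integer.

Op 1 fold_left: fold axis v@8; visible region now rows[0,8) x cols[0,8) = 8x8
Op 2 fold_up: fold axis h@4; visible region now rows[0,4) x cols[0,8) = 4x8
Op 3 cut(0, 0): punch at orig (0,0); cuts so far [(0, 0)]; region rows[0,4) x cols[0,8) = 4x8
Unfold 1 (reflect across h@4): 2 holes -> [(0, 0), (7, 0)]
Unfold 2 (reflect across v@8): 4 holes -> [(0, 0), (0, 15), (7, 0), (7, 15)]

Answer: 4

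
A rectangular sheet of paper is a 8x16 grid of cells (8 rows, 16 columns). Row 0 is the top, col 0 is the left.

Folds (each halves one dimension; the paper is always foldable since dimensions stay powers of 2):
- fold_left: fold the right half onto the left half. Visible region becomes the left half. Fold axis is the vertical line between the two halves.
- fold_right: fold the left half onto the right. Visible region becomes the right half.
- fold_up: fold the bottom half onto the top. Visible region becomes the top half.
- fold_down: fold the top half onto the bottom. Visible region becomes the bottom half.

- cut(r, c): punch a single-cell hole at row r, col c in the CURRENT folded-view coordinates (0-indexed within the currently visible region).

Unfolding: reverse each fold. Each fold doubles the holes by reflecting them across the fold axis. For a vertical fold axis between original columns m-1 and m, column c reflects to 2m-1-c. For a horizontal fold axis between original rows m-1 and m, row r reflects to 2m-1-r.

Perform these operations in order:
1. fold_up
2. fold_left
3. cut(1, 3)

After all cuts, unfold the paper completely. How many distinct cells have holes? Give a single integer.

Op 1 fold_up: fold axis h@4; visible region now rows[0,4) x cols[0,16) = 4x16
Op 2 fold_left: fold axis v@8; visible region now rows[0,4) x cols[0,8) = 4x8
Op 3 cut(1, 3): punch at orig (1,3); cuts so far [(1, 3)]; region rows[0,4) x cols[0,8) = 4x8
Unfold 1 (reflect across v@8): 2 holes -> [(1, 3), (1, 12)]
Unfold 2 (reflect across h@4): 4 holes -> [(1, 3), (1, 12), (6, 3), (6, 12)]

Answer: 4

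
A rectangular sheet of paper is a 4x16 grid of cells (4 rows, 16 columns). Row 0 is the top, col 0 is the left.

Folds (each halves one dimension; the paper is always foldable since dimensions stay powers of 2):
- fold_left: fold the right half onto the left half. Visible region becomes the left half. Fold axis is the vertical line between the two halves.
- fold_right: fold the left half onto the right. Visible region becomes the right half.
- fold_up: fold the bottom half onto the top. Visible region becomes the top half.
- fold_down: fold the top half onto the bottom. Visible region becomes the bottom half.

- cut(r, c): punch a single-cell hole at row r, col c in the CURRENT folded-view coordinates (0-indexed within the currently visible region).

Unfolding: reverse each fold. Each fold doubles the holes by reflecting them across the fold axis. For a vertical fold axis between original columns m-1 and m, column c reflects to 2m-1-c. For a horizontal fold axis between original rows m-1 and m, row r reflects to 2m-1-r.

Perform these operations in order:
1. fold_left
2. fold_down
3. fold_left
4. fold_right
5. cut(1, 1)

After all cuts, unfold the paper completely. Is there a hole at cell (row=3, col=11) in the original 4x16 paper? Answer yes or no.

Op 1 fold_left: fold axis v@8; visible region now rows[0,4) x cols[0,8) = 4x8
Op 2 fold_down: fold axis h@2; visible region now rows[2,4) x cols[0,8) = 2x8
Op 3 fold_left: fold axis v@4; visible region now rows[2,4) x cols[0,4) = 2x4
Op 4 fold_right: fold axis v@2; visible region now rows[2,4) x cols[2,4) = 2x2
Op 5 cut(1, 1): punch at orig (3,3); cuts so far [(3, 3)]; region rows[2,4) x cols[2,4) = 2x2
Unfold 1 (reflect across v@2): 2 holes -> [(3, 0), (3, 3)]
Unfold 2 (reflect across v@4): 4 holes -> [(3, 0), (3, 3), (3, 4), (3, 7)]
Unfold 3 (reflect across h@2): 8 holes -> [(0, 0), (0, 3), (0, 4), (0, 7), (3, 0), (3, 3), (3, 4), (3, 7)]
Unfold 4 (reflect across v@8): 16 holes -> [(0, 0), (0, 3), (0, 4), (0, 7), (0, 8), (0, 11), (0, 12), (0, 15), (3, 0), (3, 3), (3, 4), (3, 7), (3, 8), (3, 11), (3, 12), (3, 15)]
Holes: [(0, 0), (0, 3), (0, 4), (0, 7), (0, 8), (0, 11), (0, 12), (0, 15), (3, 0), (3, 3), (3, 4), (3, 7), (3, 8), (3, 11), (3, 12), (3, 15)]

Answer: yes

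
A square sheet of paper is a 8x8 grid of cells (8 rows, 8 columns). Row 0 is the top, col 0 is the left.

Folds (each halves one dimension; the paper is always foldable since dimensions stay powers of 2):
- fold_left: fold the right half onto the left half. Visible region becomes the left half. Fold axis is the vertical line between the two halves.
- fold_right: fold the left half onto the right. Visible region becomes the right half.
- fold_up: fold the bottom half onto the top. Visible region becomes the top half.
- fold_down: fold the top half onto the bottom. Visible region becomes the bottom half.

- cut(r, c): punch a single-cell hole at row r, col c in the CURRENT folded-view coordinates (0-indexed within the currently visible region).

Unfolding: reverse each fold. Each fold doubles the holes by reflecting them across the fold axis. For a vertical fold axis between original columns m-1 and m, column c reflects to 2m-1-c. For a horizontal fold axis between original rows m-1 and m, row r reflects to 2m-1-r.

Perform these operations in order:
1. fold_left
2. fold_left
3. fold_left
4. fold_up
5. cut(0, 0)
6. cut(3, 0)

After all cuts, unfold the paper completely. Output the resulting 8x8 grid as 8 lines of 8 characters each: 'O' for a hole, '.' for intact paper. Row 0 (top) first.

Answer: OOOOOOOO
........
........
OOOOOOOO
OOOOOOOO
........
........
OOOOOOOO

Derivation:
Op 1 fold_left: fold axis v@4; visible region now rows[0,8) x cols[0,4) = 8x4
Op 2 fold_left: fold axis v@2; visible region now rows[0,8) x cols[0,2) = 8x2
Op 3 fold_left: fold axis v@1; visible region now rows[0,8) x cols[0,1) = 8x1
Op 4 fold_up: fold axis h@4; visible region now rows[0,4) x cols[0,1) = 4x1
Op 5 cut(0, 0): punch at orig (0,0); cuts so far [(0, 0)]; region rows[0,4) x cols[0,1) = 4x1
Op 6 cut(3, 0): punch at orig (3,0); cuts so far [(0, 0), (3, 0)]; region rows[0,4) x cols[0,1) = 4x1
Unfold 1 (reflect across h@4): 4 holes -> [(0, 0), (3, 0), (4, 0), (7, 0)]
Unfold 2 (reflect across v@1): 8 holes -> [(0, 0), (0, 1), (3, 0), (3, 1), (4, 0), (4, 1), (7, 0), (7, 1)]
Unfold 3 (reflect across v@2): 16 holes -> [(0, 0), (0, 1), (0, 2), (0, 3), (3, 0), (3, 1), (3, 2), (3, 3), (4, 0), (4, 1), (4, 2), (4, 3), (7, 0), (7, 1), (7, 2), (7, 3)]
Unfold 4 (reflect across v@4): 32 holes -> [(0, 0), (0, 1), (0, 2), (0, 3), (0, 4), (0, 5), (0, 6), (0, 7), (3, 0), (3, 1), (3, 2), (3, 3), (3, 4), (3, 5), (3, 6), (3, 7), (4, 0), (4, 1), (4, 2), (4, 3), (4, 4), (4, 5), (4, 6), (4, 7), (7, 0), (7, 1), (7, 2), (7, 3), (7, 4), (7, 5), (7, 6), (7, 7)]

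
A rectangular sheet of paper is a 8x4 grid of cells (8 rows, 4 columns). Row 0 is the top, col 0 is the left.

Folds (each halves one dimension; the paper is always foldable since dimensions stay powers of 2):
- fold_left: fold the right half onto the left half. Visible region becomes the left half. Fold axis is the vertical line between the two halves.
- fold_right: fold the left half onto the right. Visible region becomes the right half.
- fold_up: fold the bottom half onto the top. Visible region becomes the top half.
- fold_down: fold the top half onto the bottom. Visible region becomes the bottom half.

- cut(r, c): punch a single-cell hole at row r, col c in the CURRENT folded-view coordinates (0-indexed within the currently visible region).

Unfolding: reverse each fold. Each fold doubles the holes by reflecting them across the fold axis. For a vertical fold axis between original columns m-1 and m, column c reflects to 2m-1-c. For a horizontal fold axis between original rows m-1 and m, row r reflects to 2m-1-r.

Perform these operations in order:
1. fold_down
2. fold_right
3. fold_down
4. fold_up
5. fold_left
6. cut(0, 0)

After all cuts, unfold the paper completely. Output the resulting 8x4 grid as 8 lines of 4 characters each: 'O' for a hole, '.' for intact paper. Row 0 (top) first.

Op 1 fold_down: fold axis h@4; visible region now rows[4,8) x cols[0,4) = 4x4
Op 2 fold_right: fold axis v@2; visible region now rows[4,8) x cols[2,4) = 4x2
Op 3 fold_down: fold axis h@6; visible region now rows[6,8) x cols[2,4) = 2x2
Op 4 fold_up: fold axis h@7; visible region now rows[6,7) x cols[2,4) = 1x2
Op 5 fold_left: fold axis v@3; visible region now rows[6,7) x cols[2,3) = 1x1
Op 6 cut(0, 0): punch at orig (6,2); cuts so far [(6, 2)]; region rows[6,7) x cols[2,3) = 1x1
Unfold 1 (reflect across v@3): 2 holes -> [(6, 2), (6, 3)]
Unfold 2 (reflect across h@7): 4 holes -> [(6, 2), (6, 3), (7, 2), (7, 3)]
Unfold 3 (reflect across h@6): 8 holes -> [(4, 2), (4, 3), (5, 2), (5, 3), (6, 2), (6, 3), (7, 2), (7, 3)]
Unfold 4 (reflect across v@2): 16 holes -> [(4, 0), (4, 1), (4, 2), (4, 3), (5, 0), (5, 1), (5, 2), (5, 3), (6, 0), (6, 1), (6, 2), (6, 3), (7, 0), (7, 1), (7, 2), (7, 3)]
Unfold 5 (reflect across h@4): 32 holes -> [(0, 0), (0, 1), (0, 2), (0, 3), (1, 0), (1, 1), (1, 2), (1, 3), (2, 0), (2, 1), (2, 2), (2, 3), (3, 0), (3, 1), (3, 2), (3, 3), (4, 0), (4, 1), (4, 2), (4, 3), (5, 0), (5, 1), (5, 2), (5, 3), (6, 0), (6, 1), (6, 2), (6, 3), (7, 0), (7, 1), (7, 2), (7, 3)]

Answer: OOOO
OOOO
OOOO
OOOO
OOOO
OOOO
OOOO
OOOO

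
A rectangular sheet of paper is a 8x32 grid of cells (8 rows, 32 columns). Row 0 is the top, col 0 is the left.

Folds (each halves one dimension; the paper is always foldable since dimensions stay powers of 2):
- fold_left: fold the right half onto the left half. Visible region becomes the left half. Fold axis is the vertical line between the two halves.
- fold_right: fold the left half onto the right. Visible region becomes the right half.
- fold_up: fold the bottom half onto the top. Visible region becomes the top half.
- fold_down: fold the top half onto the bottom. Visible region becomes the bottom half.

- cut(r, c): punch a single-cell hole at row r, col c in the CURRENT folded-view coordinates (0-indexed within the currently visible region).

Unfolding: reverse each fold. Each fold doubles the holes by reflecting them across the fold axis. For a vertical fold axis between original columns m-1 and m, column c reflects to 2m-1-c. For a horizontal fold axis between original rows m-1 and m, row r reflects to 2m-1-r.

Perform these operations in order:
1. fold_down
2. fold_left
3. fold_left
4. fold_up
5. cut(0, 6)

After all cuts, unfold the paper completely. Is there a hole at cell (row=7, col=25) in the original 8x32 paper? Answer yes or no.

Answer: yes

Derivation:
Op 1 fold_down: fold axis h@4; visible region now rows[4,8) x cols[0,32) = 4x32
Op 2 fold_left: fold axis v@16; visible region now rows[4,8) x cols[0,16) = 4x16
Op 3 fold_left: fold axis v@8; visible region now rows[4,8) x cols[0,8) = 4x8
Op 4 fold_up: fold axis h@6; visible region now rows[4,6) x cols[0,8) = 2x8
Op 5 cut(0, 6): punch at orig (4,6); cuts so far [(4, 6)]; region rows[4,6) x cols[0,8) = 2x8
Unfold 1 (reflect across h@6): 2 holes -> [(4, 6), (7, 6)]
Unfold 2 (reflect across v@8): 4 holes -> [(4, 6), (4, 9), (7, 6), (7, 9)]
Unfold 3 (reflect across v@16): 8 holes -> [(4, 6), (4, 9), (4, 22), (4, 25), (7, 6), (7, 9), (7, 22), (7, 25)]
Unfold 4 (reflect across h@4): 16 holes -> [(0, 6), (0, 9), (0, 22), (0, 25), (3, 6), (3, 9), (3, 22), (3, 25), (4, 6), (4, 9), (4, 22), (4, 25), (7, 6), (7, 9), (7, 22), (7, 25)]
Holes: [(0, 6), (0, 9), (0, 22), (0, 25), (3, 6), (3, 9), (3, 22), (3, 25), (4, 6), (4, 9), (4, 22), (4, 25), (7, 6), (7, 9), (7, 22), (7, 25)]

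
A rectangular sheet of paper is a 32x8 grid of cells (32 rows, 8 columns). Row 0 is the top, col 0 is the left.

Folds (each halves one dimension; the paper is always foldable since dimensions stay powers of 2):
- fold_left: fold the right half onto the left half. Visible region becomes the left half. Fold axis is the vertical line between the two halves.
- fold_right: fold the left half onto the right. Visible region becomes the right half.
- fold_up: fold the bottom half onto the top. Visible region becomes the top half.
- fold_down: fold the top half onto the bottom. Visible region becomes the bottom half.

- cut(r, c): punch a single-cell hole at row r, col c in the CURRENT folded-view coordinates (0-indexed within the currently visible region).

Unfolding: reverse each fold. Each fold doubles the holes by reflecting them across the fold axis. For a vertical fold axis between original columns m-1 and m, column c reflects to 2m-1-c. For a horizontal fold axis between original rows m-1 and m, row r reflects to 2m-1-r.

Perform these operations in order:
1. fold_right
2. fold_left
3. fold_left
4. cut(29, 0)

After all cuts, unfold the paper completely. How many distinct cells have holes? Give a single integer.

Answer: 8

Derivation:
Op 1 fold_right: fold axis v@4; visible region now rows[0,32) x cols[4,8) = 32x4
Op 2 fold_left: fold axis v@6; visible region now rows[0,32) x cols[4,6) = 32x2
Op 3 fold_left: fold axis v@5; visible region now rows[0,32) x cols[4,5) = 32x1
Op 4 cut(29, 0): punch at orig (29,4); cuts so far [(29, 4)]; region rows[0,32) x cols[4,5) = 32x1
Unfold 1 (reflect across v@5): 2 holes -> [(29, 4), (29, 5)]
Unfold 2 (reflect across v@6): 4 holes -> [(29, 4), (29, 5), (29, 6), (29, 7)]
Unfold 3 (reflect across v@4): 8 holes -> [(29, 0), (29, 1), (29, 2), (29, 3), (29, 4), (29, 5), (29, 6), (29, 7)]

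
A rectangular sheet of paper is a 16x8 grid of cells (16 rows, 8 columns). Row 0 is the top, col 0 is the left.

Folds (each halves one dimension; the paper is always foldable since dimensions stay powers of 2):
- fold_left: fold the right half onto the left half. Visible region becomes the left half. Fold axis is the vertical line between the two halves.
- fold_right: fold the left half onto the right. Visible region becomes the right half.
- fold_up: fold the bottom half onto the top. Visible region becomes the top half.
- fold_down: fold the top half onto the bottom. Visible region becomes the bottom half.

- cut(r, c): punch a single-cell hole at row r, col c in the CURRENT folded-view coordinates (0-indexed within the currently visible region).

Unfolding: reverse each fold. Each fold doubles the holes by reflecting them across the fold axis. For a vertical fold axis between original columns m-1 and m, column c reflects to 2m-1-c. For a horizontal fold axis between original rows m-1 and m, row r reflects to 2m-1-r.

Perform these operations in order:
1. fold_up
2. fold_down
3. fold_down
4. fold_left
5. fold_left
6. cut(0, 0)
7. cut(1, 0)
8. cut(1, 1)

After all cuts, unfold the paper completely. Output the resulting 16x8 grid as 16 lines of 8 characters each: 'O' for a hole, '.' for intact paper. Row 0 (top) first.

Op 1 fold_up: fold axis h@8; visible region now rows[0,8) x cols[0,8) = 8x8
Op 2 fold_down: fold axis h@4; visible region now rows[4,8) x cols[0,8) = 4x8
Op 3 fold_down: fold axis h@6; visible region now rows[6,8) x cols[0,8) = 2x8
Op 4 fold_left: fold axis v@4; visible region now rows[6,8) x cols[0,4) = 2x4
Op 5 fold_left: fold axis v@2; visible region now rows[6,8) x cols[0,2) = 2x2
Op 6 cut(0, 0): punch at orig (6,0); cuts so far [(6, 0)]; region rows[6,8) x cols[0,2) = 2x2
Op 7 cut(1, 0): punch at orig (7,0); cuts so far [(6, 0), (7, 0)]; region rows[6,8) x cols[0,2) = 2x2
Op 8 cut(1, 1): punch at orig (7,1); cuts so far [(6, 0), (7, 0), (7, 1)]; region rows[6,8) x cols[0,2) = 2x2
Unfold 1 (reflect across v@2): 6 holes -> [(6, 0), (6, 3), (7, 0), (7, 1), (7, 2), (7, 3)]
Unfold 2 (reflect across v@4): 12 holes -> [(6, 0), (6, 3), (6, 4), (6, 7), (7, 0), (7, 1), (7, 2), (7, 3), (7, 4), (7, 5), (7, 6), (7, 7)]
Unfold 3 (reflect across h@6): 24 holes -> [(4, 0), (4, 1), (4, 2), (4, 3), (4, 4), (4, 5), (4, 6), (4, 7), (5, 0), (5, 3), (5, 4), (5, 7), (6, 0), (6, 3), (6, 4), (6, 7), (7, 0), (7, 1), (7, 2), (7, 3), (7, 4), (7, 5), (7, 6), (7, 7)]
Unfold 4 (reflect across h@4): 48 holes -> [(0, 0), (0, 1), (0, 2), (0, 3), (0, 4), (0, 5), (0, 6), (0, 7), (1, 0), (1, 3), (1, 4), (1, 7), (2, 0), (2, 3), (2, 4), (2, 7), (3, 0), (3, 1), (3, 2), (3, 3), (3, 4), (3, 5), (3, 6), (3, 7), (4, 0), (4, 1), (4, 2), (4, 3), (4, 4), (4, 5), (4, 6), (4, 7), (5, 0), (5, 3), (5, 4), (5, 7), (6, 0), (6, 3), (6, 4), (6, 7), (7, 0), (7, 1), (7, 2), (7, 3), (7, 4), (7, 5), (7, 6), (7, 7)]
Unfold 5 (reflect across h@8): 96 holes -> [(0, 0), (0, 1), (0, 2), (0, 3), (0, 4), (0, 5), (0, 6), (0, 7), (1, 0), (1, 3), (1, 4), (1, 7), (2, 0), (2, 3), (2, 4), (2, 7), (3, 0), (3, 1), (3, 2), (3, 3), (3, 4), (3, 5), (3, 6), (3, 7), (4, 0), (4, 1), (4, 2), (4, 3), (4, 4), (4, 5), (4, 6), (4, 7), (5, 0), (5, 3), (5, 4), (5, 7), (6, 0), (6, 3), (6, 4), (6, 7), (7, 0), (7, 1), (7, 2), (7, 3), (7, 4), (7, 5), (7, 6), (7, 7), (8, 0), (8, 1), (8, 2), (8, 3), (8, 4), (8, 5), (8, 6), (8, 7), (9, 0), (9, 3), (9, 4), (9, 7), (10, 0), (10, 3), (10, 4), (10, 7), (11, 0), (11, 1), (11, 2), (11, 3), (11, 4), (11, 5), (11, 6), (11, 7), (12, 0), (12, 1), (12, 2), (12, 3), (12, 4), (12, 5), (12, 6), (12, 7), (13, 0), (13, 3), (13, 4), (13, 7), (14, 0), (14, 3), (14, 4), (14, 7), (15, 0), (15, 1), (15, 2), (15, 3), (15, 4), (15, 5), (15, 6), (15, 7)]

Answer: OOOOOOOO
O..OO..O
O..OO..O
OOOOOOOO
OOOOOOOO
O..OO..O
O..OO..O
OOOOOOOO
OOOOOOOO
O..OO..O
O..OO..O
OOOOOOOO
OOOOOOOO
O..OO..O
O..OO..O
OOOOOOOO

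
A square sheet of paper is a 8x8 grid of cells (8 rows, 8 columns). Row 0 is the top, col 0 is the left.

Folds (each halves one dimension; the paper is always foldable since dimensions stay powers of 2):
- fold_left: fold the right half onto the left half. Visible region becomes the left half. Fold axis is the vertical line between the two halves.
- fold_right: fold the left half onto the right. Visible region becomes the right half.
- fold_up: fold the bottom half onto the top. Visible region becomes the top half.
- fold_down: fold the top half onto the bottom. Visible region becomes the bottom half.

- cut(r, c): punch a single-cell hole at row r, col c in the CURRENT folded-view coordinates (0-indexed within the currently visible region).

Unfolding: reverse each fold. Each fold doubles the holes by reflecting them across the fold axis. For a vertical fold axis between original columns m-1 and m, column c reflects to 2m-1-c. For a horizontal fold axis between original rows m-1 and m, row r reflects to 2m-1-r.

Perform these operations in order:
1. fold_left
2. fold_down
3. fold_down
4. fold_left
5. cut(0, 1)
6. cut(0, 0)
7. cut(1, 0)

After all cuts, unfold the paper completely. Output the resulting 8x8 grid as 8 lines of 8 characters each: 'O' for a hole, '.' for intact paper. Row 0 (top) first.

Op 1 fold_left: fold axis v@4; visible region now rows[0,8) x cols[0,4) = 8x4
Op 2 fold_down: fold axis h@4; visible region now rows[4,8) x cols[0,4) = 4x4
Op 3 fold_down: fold axis h@6; visible region now rows[6,8) x cols[0,4) = 2x4
Op 4 fold_left: fold axis v@2; visible region now rows[6,8) x cols[0,2) = 2x2
Op 5 cut(0, 1): punch at orig (6,1); cuts so far [(6, 1)]; region rows[6,8) x cols[0,2) = 2x2
Op 6 cut(0, 0): punch at orig (6,0); cuts so far [(6, 0), (6, 1)]; region rows[6,8) x cols[0,2) = 2x2
Op 7 cut(1, 0): punch at orig (7,0); cuts so far [(6, 0), (6, 1), (7, 0)]; region rows[6,8) x cols[0,2) = 2x2
Unfold 1 (reflect across v@2): 6 holes -> [(6, 0), (6, 1), (6, 2), (6, 3), (7, 0), (7, 3)]
Unfold 2 (reflect across h@6): 12 holes -> [(4, 0), (4, 3), (5, 0), (5, 1), (5, 2), (5, 3), (6, 0), (6, 1), (6, 2), (6, 3), (7, 0), (7, 3)]
Unfold 3 (reflect across h@4): 24 holes -> [(0, 0), (0, 3), (1, 0), (1, 1), (1, 2), (1, 3), (2, 0), (2, 1), (2, 2), (2, 3), (3, 0), (3, 3), (4, 0), (4, 3), (5, 0), (5, 1), (5, 2), (5, 3), (6, 0), (6, 1), (6, 2), (6, 3), (7, 0), (7, 3)]
Unfold 4 (reflect across v@4): 48 holes -> [(0, 0), (0, 3), (0, 4), (0, 7), (1, 0), (1, 1), (1, 2), (1, 3), (1, 4), (1, 5), (1, 6), (1, 7), (2, 0), (2, 1), (2, 2), (2, 3), (2, 4), (2, 5), (2, 6), (2, 7), (3, 0), (3, 3), (3, 4), (3, 7), (4, 0), (4, 3), (4, 4), (4, 7), (5, 0), (5, 1), (5, 2), (5, 3), (5, 4), (5, 5), (5, 6), (5, 7), (6, 0), (6, 1), (6, 2), (6, 3), (6, 4), (6, 5), (6, 6), (6, 7), (7, 0), (7, 3), (7, 4), (7, 7)]

Answer: O..OO..O
OOOOOOOO
OOOOOOOO
O..OO..O
O..OO..O
OOOOOOOO
OOOOOOOO
O..OO..O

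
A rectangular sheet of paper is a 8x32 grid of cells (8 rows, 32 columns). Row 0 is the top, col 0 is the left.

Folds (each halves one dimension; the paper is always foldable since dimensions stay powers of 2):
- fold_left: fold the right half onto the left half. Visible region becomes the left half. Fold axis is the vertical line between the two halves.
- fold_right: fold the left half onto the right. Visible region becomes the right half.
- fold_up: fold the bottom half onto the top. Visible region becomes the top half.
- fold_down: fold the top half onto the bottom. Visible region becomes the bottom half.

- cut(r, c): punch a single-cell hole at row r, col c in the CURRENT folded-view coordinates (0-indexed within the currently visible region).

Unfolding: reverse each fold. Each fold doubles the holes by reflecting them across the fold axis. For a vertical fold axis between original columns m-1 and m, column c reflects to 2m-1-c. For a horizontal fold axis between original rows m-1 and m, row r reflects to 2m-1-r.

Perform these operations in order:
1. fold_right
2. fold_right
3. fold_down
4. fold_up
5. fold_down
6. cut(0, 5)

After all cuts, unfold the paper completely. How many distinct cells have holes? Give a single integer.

Op 1 fold_right: fold axis v@16; visible region now rows[0,8) x cols[16,32) = 8x16
Op 2 fold_right: fold axis v@24; visible region now rows[0,8) x cols[24,32) = 8x8
Op 3 fold_down: fold axis h@4; visible region now rows[4,8) x cols[24,32) = 4x8
Op 4 fold_up: fold axis h@6; visible region now rows[4,6) x cols[24,32) = 2x8
Op 5 fold_down: fold axis h@5; visible region now rows[5,6) x cols[24,32) = 1x8
Op 6 cut(0, 5): punch at orig (5,29); cuts so far [(5, 29)]; region rows[5,6) x cols[24,32) = 1x8
Unfold 1 (reflect across h@5): 2 holes -> [(4, 29), (5, 29)]
Unfold 2 (reflect across h@6): 4 holes -> [(4, 29), (5, 29), (6, 29), (7, 29)]
Unfold 3 (reflect across h@4): 8 holes -> [(0, 29), (1, 29), (2, 29), (3, 29), (4, 29), (5, 29), (6, 29), (7, 29)]
Unfold 4 (reflect across v@24): 16 holes -> [(0, 18), (0, 29), (1, 18), (1, 29), (2, 18), (2, 29), (3, 18), (3, 29), (4, 18), (4, 29), (5, 18), (5, 29), (6, 18), (6, 29), (7, 18), (7, 29)]
Unfold 5 (reflect across v@16): 32 holes -> [(0, 2), (0, 13), (0, 18), (0, 29), (1, 2), (1, 13), (1, 18), (1, 29), (2, 2), (2, 13), (2, 18), (2, 29), (3, 2), (3, 13), (3, 18), (3, 29), (4, 2), (4, 13), (4, 18), (4, 29), (5, 2), (5, 13), (5, 18), (5, 29), (6, 2), (6, 13), (6, 18), (6, 29), (7, 2), (7, 13), (7, 18), (7, 29)]

Answer: 32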